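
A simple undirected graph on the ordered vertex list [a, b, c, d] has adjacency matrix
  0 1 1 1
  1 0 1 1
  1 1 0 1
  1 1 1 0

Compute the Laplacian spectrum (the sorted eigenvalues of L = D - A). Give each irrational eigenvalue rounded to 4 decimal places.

Each diagonal entry of L is the vertex degree and each off-diagonal entry is -1 where an edge is present, 0 otherwise; in the order [a, b, c, d] the diagonal is [3, 3, 3, 3]. Since every row of L sums to 0, the all-ones vector is in the kernel and 0 is an eigenvalue. The largest eigenvalue, 4, is at most the vertex count 4.

[0, 4, 4, 4]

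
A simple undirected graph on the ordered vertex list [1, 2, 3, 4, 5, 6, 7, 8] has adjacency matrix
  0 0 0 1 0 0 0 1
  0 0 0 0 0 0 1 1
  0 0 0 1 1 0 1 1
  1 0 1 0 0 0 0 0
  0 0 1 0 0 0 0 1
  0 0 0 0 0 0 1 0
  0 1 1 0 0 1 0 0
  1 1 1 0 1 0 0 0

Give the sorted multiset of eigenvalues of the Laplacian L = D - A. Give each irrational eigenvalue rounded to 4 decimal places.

[0, 0.5919, 1.3140, 1.7234, 2.5057, 3.5602, 4.4801, 5.8248]

Reading degrees in the order [1, 2, 3, 4, 5, 6, 7, 8] gives [2, 2, 4, 2, 2, 1, 3, 4]; set D = diag(2, 2, 4, 2, 2, 1, 3, 4) and form L = D - A. The multiplicity of 0 as a Laplacian eigenvalue equals the number of connected components.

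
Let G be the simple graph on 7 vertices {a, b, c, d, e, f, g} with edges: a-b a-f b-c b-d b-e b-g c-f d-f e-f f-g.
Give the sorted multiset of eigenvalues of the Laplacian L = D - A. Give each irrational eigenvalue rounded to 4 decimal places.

[0, 2, 2, 2, 2, 5, 7]

Reading degrees in the order [a, b, c, d, e, f, g] gives [2, 5, 2, 2, 2, 5, 2]; set D = diag(2, 5, 2, 2, 2, 5, 2) and form L = D - A. The multiplicity of 0 as a Laplacian eigenvalue equals the number of connected components. By the matrix-tree theorem the graph has (1/7) * product of the nonzero eigenvalues = 80 spanning trees. The largest eigenvalue, 7, is at most the vertex count 7.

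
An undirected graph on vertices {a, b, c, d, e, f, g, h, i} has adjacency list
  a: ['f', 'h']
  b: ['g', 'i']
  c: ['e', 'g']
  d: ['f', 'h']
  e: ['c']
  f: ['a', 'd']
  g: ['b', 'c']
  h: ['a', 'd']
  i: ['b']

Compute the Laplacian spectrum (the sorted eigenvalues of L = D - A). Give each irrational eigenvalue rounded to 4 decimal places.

[0, 0, 0.3820, 1.3820, 2, 2, 2.6180, 3.6180, 4]

Reading degrees in the order [a, b, c, d, e, f, g, h, i] gives [2, 2, 2, 2, 1, 2, 2, 2, 1]; set D = diag(2, 2, 2, 2, 1, 2, 2, 2, 1) and form L = D - A. The multiplicity of 0 as a Laplacian eigenvalue equals the number of connected components. The 2 zero eigenvalues correspond to the 2 connected components. The largest eigenvalue, 4, is at most the vertex count 9.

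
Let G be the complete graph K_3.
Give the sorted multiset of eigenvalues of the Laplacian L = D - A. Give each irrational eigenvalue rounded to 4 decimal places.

[0, 3, 3]

The graph has 3 vertices and degree multiset [2, 2, 2]; D is the diagonal matrix of degrees and L = D - A. The multiplicity of 0 as a Laplacian eigenvalue equals the number of connected components. The single zero eigenvalue shows the graph is connected. By the matrix-tree theorem the graph has (1/3) * product of the nonzero eigenvalues = 3 spanning trees. The largest eigenvalue, 3, is at most the vertex count 3.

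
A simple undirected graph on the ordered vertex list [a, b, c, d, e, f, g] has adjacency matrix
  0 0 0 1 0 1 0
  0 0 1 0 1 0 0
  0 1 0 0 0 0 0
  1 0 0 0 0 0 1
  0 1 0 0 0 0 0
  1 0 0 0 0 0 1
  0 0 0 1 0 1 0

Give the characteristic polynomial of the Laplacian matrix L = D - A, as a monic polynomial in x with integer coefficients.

x^7 - 12x^6 + 55x^5 - 120x^4 + 124x^3 - 48x^2

With the vertex order [a, b, c, d, e, f, g], the degrees are [2, 2, 1, 2, 1, 2, 2], giving D = diag(2, 2, 1, 2, 1, 2, 2) and L = D - A. The eigenvalues of L are [0, 0, 1, 2, 2, 3, 4]; the characteristic polynomial is the product of (x - lambda_i), which multiplies out to x^7 - 12x^6 + 55x^5 - 120x^4 + 124x^3 - 48x^2. The coefficient of x^6 equals -trace(L) = -12, matching the sum of degrees. The eigenvalues sum to 12, which equals trace(L) = 2|E|.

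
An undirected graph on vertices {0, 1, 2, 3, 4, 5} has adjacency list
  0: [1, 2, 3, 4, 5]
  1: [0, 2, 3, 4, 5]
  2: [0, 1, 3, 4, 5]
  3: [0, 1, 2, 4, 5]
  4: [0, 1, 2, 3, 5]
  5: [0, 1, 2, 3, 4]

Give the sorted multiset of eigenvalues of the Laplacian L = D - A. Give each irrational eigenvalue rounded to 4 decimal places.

Each diagonal entry of L is the vertex degree and each off-diagonal entry is -1 where an edge is present, 0 otherwise; in the order [0, 1, 2, 3, 4, 5] the diagonal is [5, 5, 5, 5, 5, 5]. Diagonalising L (or applying a numerical eigensolver to the 6x6 matrix) gives the spectrum above. The single zero eigenvalue shows the graph is connected. There is one zero in the spectrum, matching the 1 component.

[0, 6, 6, 6, 6, 6]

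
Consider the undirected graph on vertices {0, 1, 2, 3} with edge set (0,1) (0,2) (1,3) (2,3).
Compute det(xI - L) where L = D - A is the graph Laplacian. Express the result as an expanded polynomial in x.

x^4 - 8x^3 + 20x^2 - 16x

Each diagonal entry of L is the vertex degree and each off-diagonal entry is -1 where an edge is present, 0 otherwise; in the order [0, 1, 2, 3] the diagonal is [2, 2, 2, 2]. Computing det(xI - L) by cofactor expansion (or equivalently via sum-over-permutations) gives x^4 - 8x^3 + 20x^2 - 16x. The constant term is 0 because L is singular (the all-ones vector lies in its kernel).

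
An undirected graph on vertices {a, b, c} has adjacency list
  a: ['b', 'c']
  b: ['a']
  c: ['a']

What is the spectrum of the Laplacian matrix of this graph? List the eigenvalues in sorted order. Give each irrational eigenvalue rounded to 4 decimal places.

Each diagonal entry of L is the vertex degree and each off-diagonal entry is -1 where an edge is present, 0 otherwise; in the order [a, b, c] the diagonal is [2, 1, 1]. The multiplicity of 0 as a Laplacian eigenvalue equals the number of connected components. By the matrix-tree theorem the graph has (1/3) * product of the nonzero eigenvalues = 1 spanning tree. The eigenvalues sum to 4, which equals trace(L) = 2|E|.

[0, 1, 3]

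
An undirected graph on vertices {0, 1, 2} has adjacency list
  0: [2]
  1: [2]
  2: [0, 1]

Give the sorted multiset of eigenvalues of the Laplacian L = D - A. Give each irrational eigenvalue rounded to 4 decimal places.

[0, 1, 3]

Each diagonal entry of L is the vertex degree and each off-diagonal entry is -1 where an edge is present, 0 otherwise; in the order [0, 1, 2] the diagonal is [1, 1, 2]. L is symmetric positive semidefinite, so every eigenvalue is real and nonnegative. The eigenvalues sum to 4, which equals trace(L) = 2|E|. There is one zero in the spectrum, matching the 1 component.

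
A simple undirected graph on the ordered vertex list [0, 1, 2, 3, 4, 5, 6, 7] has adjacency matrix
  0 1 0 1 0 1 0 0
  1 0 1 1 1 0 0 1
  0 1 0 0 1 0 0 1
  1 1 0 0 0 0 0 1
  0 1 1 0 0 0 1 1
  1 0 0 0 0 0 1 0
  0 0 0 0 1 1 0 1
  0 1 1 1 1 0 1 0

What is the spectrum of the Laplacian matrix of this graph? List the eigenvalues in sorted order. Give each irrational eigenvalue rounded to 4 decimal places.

Each diagonal entry of L is the vertex degree and each off-diagonal entry is -1 where an edge is present, 0 otherwise; in the order [0, 1, 2, 3, 4, 5, 6, 7] the diagonal is [3, 5, 3, 3, 4, 2, 3, 5]. The multiplicity of 0 as a Laplacian eigenvalue equals the number of connected components. The largest eigenvalue, 6.3401, is at most the vertex count 8.

[0, 1.3955, 1.9266, 3.1967, 4.2033, 5, 5.9378, 6.3401]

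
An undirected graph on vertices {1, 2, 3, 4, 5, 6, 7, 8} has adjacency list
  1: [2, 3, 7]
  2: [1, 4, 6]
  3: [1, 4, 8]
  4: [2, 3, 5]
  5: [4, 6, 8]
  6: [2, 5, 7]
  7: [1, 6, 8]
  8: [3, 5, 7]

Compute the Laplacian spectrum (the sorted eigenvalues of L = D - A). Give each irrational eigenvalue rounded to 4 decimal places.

[0, 2, 2, 2, 4, 4, 4, 6]

Each diagonal entry of L is the vertex degree and each off-diagonal entry is -1 where an edge is present, 0 otherwise; in the order [1, 2, 3, 4, 5, 6, 7, 8] the diagonal is [3, 3, 3, 3, 3, 3, 3, 3]. The multiplicity of 0 as a Laplacian eigenvalue equals the number of connected components. The single zero eigenvalue shows the graph is connected. The largest eigenvalue, 6, is at most the vertex count 8.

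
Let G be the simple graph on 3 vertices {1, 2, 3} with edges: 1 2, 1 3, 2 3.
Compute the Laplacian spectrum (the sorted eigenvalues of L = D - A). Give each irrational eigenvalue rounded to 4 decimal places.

With the vertex order [1, 2, 3], the degrees are [2, 2, 2], giving D = diag(2, 2, 2) and L = D - A. Since every row of L sums to 0, the all-ones vector is in the kernel and 0 is an eigenvalue.

[0, 3, 3]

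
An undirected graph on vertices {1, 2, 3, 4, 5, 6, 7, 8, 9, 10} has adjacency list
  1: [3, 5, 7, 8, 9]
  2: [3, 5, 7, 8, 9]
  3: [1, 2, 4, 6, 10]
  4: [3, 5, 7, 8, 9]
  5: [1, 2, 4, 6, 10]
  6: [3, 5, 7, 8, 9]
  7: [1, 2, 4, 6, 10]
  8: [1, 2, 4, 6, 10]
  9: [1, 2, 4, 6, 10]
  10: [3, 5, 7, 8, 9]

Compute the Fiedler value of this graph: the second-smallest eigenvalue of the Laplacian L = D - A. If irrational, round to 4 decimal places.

Reading degrees in the order [1, 2, 3, 4, 5, 6, 7, 8, 9, 10] gives [5, 5, 5, 5, 5, 5, 5, 5, 5, 5]; set D = diag(5, 5, 5, 5, 5, 5, 5, 5, 5, 5) and form L = D - A. The smallest Laplacian eigenvalue is always 0. The next one, lambda_2 = 5, measures how hard the graph is to disconnect: larger values mean better connectivity.

5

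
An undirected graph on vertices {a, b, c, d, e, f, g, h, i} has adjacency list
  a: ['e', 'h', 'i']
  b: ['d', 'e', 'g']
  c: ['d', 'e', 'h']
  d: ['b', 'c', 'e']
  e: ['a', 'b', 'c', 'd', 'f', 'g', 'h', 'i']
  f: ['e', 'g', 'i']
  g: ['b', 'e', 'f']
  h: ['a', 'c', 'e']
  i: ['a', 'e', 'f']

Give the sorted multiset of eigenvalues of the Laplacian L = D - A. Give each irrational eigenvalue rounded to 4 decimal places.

[0, 1.5858, 1.5858, 3, 3, 4.4142, 4.4142, 5, 9]

Each diagonal entry of L is the vertex degree and each off-diagonal entry is -1 where an edge is present, 0 otherwise; in the order [a, b, c, d, e, f, g, h, i] the diagonal is [3, 3, 3, 3, 8, 3, 3, 3, 3]. The multiplicity of 0 as a Laplacian eigenvalue equals the number of connected components. There is one zero in the spectrum, matching the 1 component. The largest eigenvalue, 9, is at most the vertex count 9.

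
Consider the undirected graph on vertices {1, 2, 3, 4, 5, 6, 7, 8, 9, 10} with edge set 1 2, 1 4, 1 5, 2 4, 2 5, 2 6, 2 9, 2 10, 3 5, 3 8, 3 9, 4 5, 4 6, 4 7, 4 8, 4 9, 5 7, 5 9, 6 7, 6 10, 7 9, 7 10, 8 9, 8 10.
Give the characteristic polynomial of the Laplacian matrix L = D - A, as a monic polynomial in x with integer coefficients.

x^10 - 48x^9 + 1004x^8 - 11996x^7 + 90107x^6 - 440600x^5 + 1400148x^4 - 2783352x^3 + 3134947x^2 - 1521940x

Reading degrees in the order [1, 2, 3, 4, 5, 6, 7, 8, 9, 10] gives [3, 6, 3, 7, 6, 4, 5, 4, 6, 4]; set D = diag(3, 6, 3, 7, 6, 4, 5, 4, 6, 4) and form L = D - A. L has integer entries, so p(x) = det(xI - L) has integer coefficients. Expanding the determinant yields x^10 - 48x^9 + 1004x^8 - 11996x^7 + 90107x^6 - 440600x^5 + 1400148x^4 - 2783352x^3 + 3134947x^2 - 1521940x. The constant term is 0 because L is singular (the all-ones vector lies in its kernel). The largest eigenvalue, 8.3471, is at most the vertex count 10. The eigenvalues sum to 48, which equals trace(L) = 2|E|.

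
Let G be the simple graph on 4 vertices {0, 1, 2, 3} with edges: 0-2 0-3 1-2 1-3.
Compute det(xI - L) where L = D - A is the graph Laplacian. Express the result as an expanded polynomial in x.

Each diagonal entry of L is the vertex degree and each off-diagonal entry is -1 where an edge is present, 0 otherwise; in the order [0, 1, 2, 3] the diagonal is [2, 2, 2, 2]. L has integer entries, so p(x) = det(xI - L) has integer coefficients. Expanding the determinant yields x^4 - 8x^3 + 20x^2 - 16x. The constant term is 0 because L is singular (the all-ones vector lies in its kernel). The eigenvalues sum to 8, which equals trace(L) = 2|E|.

x^4 - 8x^3 + 20x^2 - 16x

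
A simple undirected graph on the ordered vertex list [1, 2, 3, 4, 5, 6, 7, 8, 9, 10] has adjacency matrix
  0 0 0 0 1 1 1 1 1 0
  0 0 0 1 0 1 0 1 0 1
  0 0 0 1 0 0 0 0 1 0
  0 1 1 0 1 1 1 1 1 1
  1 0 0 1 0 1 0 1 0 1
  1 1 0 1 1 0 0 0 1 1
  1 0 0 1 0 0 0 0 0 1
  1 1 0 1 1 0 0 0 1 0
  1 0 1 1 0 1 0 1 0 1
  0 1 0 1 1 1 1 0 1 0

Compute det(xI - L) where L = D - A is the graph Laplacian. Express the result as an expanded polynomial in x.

Reading degrees in the order [1, 2, 3, 4, 5, 6, 7, 8, 9, 10] gives [5, 4, 2, 8, 5, 6, 3, 5, 6, 6]; set D = diag(5, 4, 2, 8, 5, 6, 3, 5, 6, 6) and form L = D - A. L has integer entries, so p(x) = det(xI - L) has integer coefficients. Expanding the determinant yields x^10 - 50x^9 + 1087x^8 - 13466x^7 + 104580x^6 - 526946x^5 + 1718369x^4 - 3486476x^3 + 3978716x^2 - 1936560x. The constant term is 0 because L is singular (the all-ones vector lies in its kernel).

x^10 - 50x^9 + 1087x^8 - 13466x^7 + 104580x^6 - 526946x^5 + 1718369x^4 - 3486476x^3 + 3978716x^2 - 1936560x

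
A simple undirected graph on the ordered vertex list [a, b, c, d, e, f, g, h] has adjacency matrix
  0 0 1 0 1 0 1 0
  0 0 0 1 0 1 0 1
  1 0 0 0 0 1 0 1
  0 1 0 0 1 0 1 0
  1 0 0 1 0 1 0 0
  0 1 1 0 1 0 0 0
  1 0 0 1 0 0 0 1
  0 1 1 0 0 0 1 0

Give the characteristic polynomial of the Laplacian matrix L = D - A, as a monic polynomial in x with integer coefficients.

Each diagonal entry of L is the vertex degree and each off-diagonal entry is -1 where an edge is present, 0 otherwise; in the order [a, b, c, d, e, f, g, h] the diagonal is [3, 3, 3, 3, 3, 3, 3, 3]. L has integer entries, so p(x) = det(xI - L) has integer coefficients. Expanding the determinant yields x^8 - 24x^7 + 240x^6 - 1296x^5 + 4080x^4 - 7488x^3 + 7424x^2 - 3072x. Since p(0) = det(-L) = 0, x divides p(x).

x^8 - 24x^7 + 240x^6 - 1296x^5 + 4080x^4 - 7488x^3 + 7424x^2 - 3072x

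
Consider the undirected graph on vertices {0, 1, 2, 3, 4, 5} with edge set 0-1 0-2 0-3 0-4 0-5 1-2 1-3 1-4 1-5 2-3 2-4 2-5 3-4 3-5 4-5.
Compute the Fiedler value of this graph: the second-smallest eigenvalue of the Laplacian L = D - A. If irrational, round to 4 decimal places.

Reading degrees in the order [0, 1, 2, 3, 4, 5] gives [5, 5, 5, 5, 5, 5]; set D = diag(5, 5, 5, 5, 5, 5) and form L = D - A. The smallest Laplacian eigenvalue is always 0. The next one, lambda_2 = 6, measures how hard the graph is to disconnect: larger values mean better connectivity.

6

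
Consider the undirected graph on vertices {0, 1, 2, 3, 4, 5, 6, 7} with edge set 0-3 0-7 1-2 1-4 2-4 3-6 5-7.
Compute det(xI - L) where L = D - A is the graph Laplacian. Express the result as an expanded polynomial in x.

x^8 - 14x^7 + 78x^6 - 218x^5 + 314x^4 - 210x^3 + 45x^2

With the vertex order [0, 1, 2, 3, 4, 5, 6, 7], the degrees are [2, 2, 2, 2, 2, 1, 1, 2], giving D = diag(2, 2, 2, 2, 2, 1, 1, 2) and L = D - A. L has integer entries, so p(x) = det(xI - L) has integer coefficients. Expanding the determinant yields x^8 - 14x^7 + 78x^6 - 218x^5 + 314x^4 - 210x^3 + 45x^2. The constant term is 0 because L is singular (the all-ones vector lies in its kernel). The largest eigenvalue, 3.6180, is at most the vertex count 8. There are 2 zeros in the spectrum, matching the 2 components.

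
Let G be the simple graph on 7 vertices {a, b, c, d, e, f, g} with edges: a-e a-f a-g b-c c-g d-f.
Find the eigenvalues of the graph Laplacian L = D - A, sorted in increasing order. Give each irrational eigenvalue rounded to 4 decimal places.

Reading degrees in the order [a, b, c, d, e, f, g] gives [3, 1, 2, 1, 1, 2, 2]; set D = diag(3, 1, 2, 1, 1, 2, 2) and form L = D - A. The multiplicity of 0 as a Laplacian eigenvalue equals the number of connected components. The single zero eigenvalue shows the graph is connected. The eigenvalues sum to 12, which equals trace(L) = 2|E|.

[0, 0.2603, 0.6262, 1.4055, 2.2742, 3.0996, 4.3342]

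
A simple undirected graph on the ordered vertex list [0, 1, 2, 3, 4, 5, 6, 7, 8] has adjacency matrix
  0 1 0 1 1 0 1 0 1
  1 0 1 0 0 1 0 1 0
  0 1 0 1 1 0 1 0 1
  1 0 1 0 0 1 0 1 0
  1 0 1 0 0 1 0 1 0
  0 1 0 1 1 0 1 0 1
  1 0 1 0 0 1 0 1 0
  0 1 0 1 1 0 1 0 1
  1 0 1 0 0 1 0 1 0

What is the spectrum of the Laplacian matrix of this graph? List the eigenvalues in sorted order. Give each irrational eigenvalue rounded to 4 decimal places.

[0, 4, 4, 4, 4, 5, 5, 5, 9]

With the vertex order [0, 1, 2, 3, 4, 5, 6, 7, 8], the degrees are [5, 4, 5, 4, 4, 5, 4, 5, 4], giving D = diag(5, 4, 5, 4, 4, 5, 4, 5, 4) and L = D - A. The multiplicity of 0 as a Laplacian eigenvalue equals the number of connected components. The eigenvalues sum to 40, which equals trace(L) = 2|E|. The largest eigenvalue, 9, is at most the vertex count 9.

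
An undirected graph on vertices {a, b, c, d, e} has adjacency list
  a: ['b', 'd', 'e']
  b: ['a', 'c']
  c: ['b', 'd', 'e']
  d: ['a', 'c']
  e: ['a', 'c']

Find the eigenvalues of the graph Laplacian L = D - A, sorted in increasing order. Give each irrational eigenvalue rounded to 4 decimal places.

[0, 2, 2, 3, 5]

With the vertex order [a, b, c, d, e], the degrees are [3, 2, 3, 2, 2], giving D = diag(3, 2, 3, 2, 2) and L = D - A. Diagonalising L (or applying a numerical eigensolver to the 5x5 matrix) gives the spectrum above. There is one zero in the spectrum, matching the 1 component. The largest eigenvalue, 5, is at most the vertex count 5.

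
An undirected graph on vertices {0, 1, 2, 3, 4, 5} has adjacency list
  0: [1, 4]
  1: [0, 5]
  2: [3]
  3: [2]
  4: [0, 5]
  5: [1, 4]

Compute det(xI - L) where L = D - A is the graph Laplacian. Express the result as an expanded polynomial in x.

With the vertex order [0, 1, 2, 3, 4, 5], the degrees are [2, 2, 1, 1, 2, 2], giving D = diag(2, 2, 1, 1, 2, 2) and L = D - A. L has integer entries, so p(x) = det(xI - L) has integer coefficients. Expanding the determinant yields x^6 - 10x^5 + 36x^4 - 56x^3 + 32x^2. The constant term is 0 because L is singular (the all-ones vector lies in its kernel). The eigenvalues sum to 10, which equals trace(L) = 2|E|.

x^6 - 10x^5 + 36x^4 - 56x^3 + 32x^2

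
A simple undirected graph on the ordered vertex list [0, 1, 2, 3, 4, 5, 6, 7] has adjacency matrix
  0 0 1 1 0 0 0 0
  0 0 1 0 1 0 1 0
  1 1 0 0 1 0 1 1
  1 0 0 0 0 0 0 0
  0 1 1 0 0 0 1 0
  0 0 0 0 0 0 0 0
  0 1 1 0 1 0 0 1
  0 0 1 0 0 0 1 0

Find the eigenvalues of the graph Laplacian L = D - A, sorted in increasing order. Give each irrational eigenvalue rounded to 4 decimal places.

Reading degrees in the order [0, 1, 2, 3, 4, 5, 6, 7] gives [2, 3, 5, 1, 3, 0, 4, 2]; set D = diag(2, 3, 5, 1, 3, 0, 4, 2) and form L = D - A. Since every row of L sums to 0, the all-ones vector is in the kernel and 0 is an eigenvalue. The 2 zero eigenvalues correspond to the 2 connected components. There are 2 zeros in the spectrum, matching the 2 components. The largest eigenvalue, 6.0514, is at most the vertex count 8.

[0, 0, 0.4659, 2, 2.4827, 4, 5, 6.0514]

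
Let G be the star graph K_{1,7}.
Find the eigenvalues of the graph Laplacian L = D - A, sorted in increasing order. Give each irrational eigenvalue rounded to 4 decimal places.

[0, 1, 1, 1, 1, 1, 1, 8]

The graph has 8 vertices and degree multiset [7, 1, 1, 1, 1, 1, 1, 1]; D is the diagonal matrix of degrees and L = D - A. Since every row of L sums to 0, the all-ones vector is in the kernel and 0 is an eigenvalue. There is one zero in the spectrum, matching the 1 component.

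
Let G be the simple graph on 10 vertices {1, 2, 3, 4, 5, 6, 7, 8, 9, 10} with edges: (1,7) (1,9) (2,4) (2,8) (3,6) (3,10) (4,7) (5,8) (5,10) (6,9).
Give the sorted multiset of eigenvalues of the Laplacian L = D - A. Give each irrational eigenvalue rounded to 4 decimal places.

Each diagonal entry of L is the vertex degree and each off-diagonal entry is -1 where an edge is present, 0 otherwise; in the order [1, 2, 3, 4, 5, 6, 7, 8, 9, 10] the diagonal is [2, 2, 2, 2, 2, 2, 2, 2, 2, 2]. The multiplicity of 0 as a Laplacian eigenvalue equals the number of connected components. The eigenvalues sum to 20, which equals trace(L) = 2|E|.

[0, 0.3820, 0.3820, 1.3820, 1.3820, 2.6180, 2.6180, 3.6180, 3.6180, 4]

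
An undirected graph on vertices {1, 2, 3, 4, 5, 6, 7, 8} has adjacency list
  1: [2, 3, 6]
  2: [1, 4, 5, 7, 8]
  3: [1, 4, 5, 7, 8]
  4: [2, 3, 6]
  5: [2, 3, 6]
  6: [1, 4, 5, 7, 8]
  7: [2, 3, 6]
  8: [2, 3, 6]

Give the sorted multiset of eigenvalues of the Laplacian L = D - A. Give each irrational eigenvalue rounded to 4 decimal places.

Each diagonal entry of L is the vertex degree and each off-diagonal entry is -1 where an edge is present, 0 otherwise; in the order [1, 2, 3, 4, 5, 6, 7, 8] the diagonal is [3, 5, 5, 3, 3, 5, 3, 3]. Diagonalising L (or applying a numerical eigensolver to the 8x8 matrix) gives the spectrum above. The single zero eigenvalue shows the graph is connected.

[0, 3, 3, 3, 3, 5, 5, 8]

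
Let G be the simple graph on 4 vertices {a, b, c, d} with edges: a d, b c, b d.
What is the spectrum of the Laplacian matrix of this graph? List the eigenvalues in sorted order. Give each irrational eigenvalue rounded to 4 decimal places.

[0, 0.5858, 2, 3.4142]

Each diagonal entry of L is the vertex degree and each off-diagonal entry is -1 where an edge is present, 0 otherwise; in the order [a, b, c, d] the diagonal is [1, 2, 1, 2]. The multiplicity of 0 as a Laplacian eigenvalue equals the number of connected components. By the matrix-tree theorem the graph has (1/4) * product of the nonzero eigenvalues = 1 spanning tree. There is one zero in the spectrum, matching the 1 component.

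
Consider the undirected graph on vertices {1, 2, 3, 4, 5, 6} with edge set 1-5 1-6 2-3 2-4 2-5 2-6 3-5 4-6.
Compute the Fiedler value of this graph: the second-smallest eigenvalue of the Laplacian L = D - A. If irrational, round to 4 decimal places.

Each diagonal entry of L is the vertex degree and each off-diagonal entry is -1 where an edge is present, 0 otherwise; in the order [1, 2, 3, 4, 5, 6] the diagonal is [2, 4, 2, 2, 3, 3]. The smallest Laplacian eigenvalue is always 0. The next one, lambda_2 = 1.3820, measures how hard the graph is to disconnect: larger values mean better connectivity. The largest eigenvalue, 5.3028, is at most the vertex count 6. The eigenvalues sum to 16, which equals trace(L) = 2|E|.

1.3820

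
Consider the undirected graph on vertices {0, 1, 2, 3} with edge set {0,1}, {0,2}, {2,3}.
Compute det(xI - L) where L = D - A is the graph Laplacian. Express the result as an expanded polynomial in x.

x^4 - 6x^3 + 10x^2 - 4x

Reading degrees in the order [0, 1, 2, 3] gives [2, 1, 2, 1]; set D = diag(2, 1, 2, 1) and form L = D - A. Computing det(xI - L) by cofactor expansion (or equivalently via sum-over-permutations) gives x^4 - 6x^3 + 10x^2 - 4x. The coefficient of x^3 equals -trace(L) = -6, matching the sum of degrees. The largest eigenvalue, 3.4142, is at most the vertex count 4.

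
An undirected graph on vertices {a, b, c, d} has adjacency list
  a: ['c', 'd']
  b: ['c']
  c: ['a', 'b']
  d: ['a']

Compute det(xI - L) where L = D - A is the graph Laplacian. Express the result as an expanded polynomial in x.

Reading degrees in the order [a, b, c, d] gives [2, 1, 2, 1]; set D = diag(2, 1, 2, 1) and form L = D - A. L has integer entries, so p(x) = det(xI - L) has integer coefficients. Expanding the determinant yields x^4 - 6x^3 + 10x^2 - 4x. The constant term is 0 because L is singular (the all-ones vector lies in its kernel). The eigenvalues sum to 6, which equals trace(L) = 2|E|.

x^4 - 6x^3 + 10x^2 - 4x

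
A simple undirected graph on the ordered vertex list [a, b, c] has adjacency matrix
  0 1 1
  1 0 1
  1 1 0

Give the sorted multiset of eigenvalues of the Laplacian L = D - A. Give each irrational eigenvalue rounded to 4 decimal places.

Reading degrees in the order [a, b, c] gives [2, 2, 2]; set D = diag(2, 2, 2) and form L = D - A. Since every row of L sums to 0, the all-ones vector is in the kernel and 0 is an eigenvalue. By the matrix-tree theorem the graph has (1/3) * product of the nonzero eigenvalues = 3 spanning trees. The largest eigenvalue, 3, is at most the vertex count 3.

[0, 3, 3]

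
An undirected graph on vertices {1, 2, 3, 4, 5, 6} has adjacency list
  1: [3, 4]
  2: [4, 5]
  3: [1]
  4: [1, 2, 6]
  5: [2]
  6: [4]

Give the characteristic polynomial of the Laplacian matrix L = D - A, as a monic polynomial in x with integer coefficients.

x^6 - 10x^5 + 35x^4 - 52x^3 + 31x^2 - 6x

Reading degrees in the order [1, 2, 3, 4, 5, 6] gives [2, 2, 1, 3, 1, 1]; set D = diag(2, 2, 1, 3, 1, 1) and form L = D - A. Computing det(xI - L) by cofactor expansion (or equivalently via sum-over-permutations) gives x^6 - 10x^5 + 35x^4 - 52x^3 + 31x^2 - 6x. The constant term is 0 because L is singular (the all-ones vector lies in its kernel).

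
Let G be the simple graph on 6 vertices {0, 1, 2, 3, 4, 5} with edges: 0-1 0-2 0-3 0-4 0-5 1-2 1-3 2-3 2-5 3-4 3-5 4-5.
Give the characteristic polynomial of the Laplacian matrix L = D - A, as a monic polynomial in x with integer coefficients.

x^6 - 24x^5 + 226x^4 - 1040x^3 + 2328x^2 - 2016x

Reading degrees in the order [0, 1, 2, 3, 4, 5] gives [5, 3, 4, 5, 3, 4]; set D = diag(5, 3, 4, 5, 3, 4) and form L = D - A. Computing det(xI - L) by cofactor expansion (or equivalently via sum-over-permutations) gives x^6 - 24x^5 + 226x^4 - 1040x^3 + 2328x^2 - 2016x. The constant term is 0 because L is singular (the all-ones vector lies in its kernel). There is one zero in the spectrum, matching the 1 component. The largest eigenvalue, 6, is at most the vertex count 6.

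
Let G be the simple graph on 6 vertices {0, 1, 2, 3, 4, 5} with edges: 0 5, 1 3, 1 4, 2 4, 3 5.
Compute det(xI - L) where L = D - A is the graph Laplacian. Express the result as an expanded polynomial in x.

With the vertex order [0, 1, 2, 3, 4, 5], the degrees are [1, 2, 1, 2, 2, 2], giving D = diag(1, 2, 1, 2, 2, 2) and L = D - A. Computing det(xI - L) by cofactor expansion (or equivalently via sum-over-permutations) gives x^6 - 10x^5 + 36x^4 - 56x^3 + 35x^2 - 6x. The constant term is 0 because L is singular (the all-ones vector lies in its kernel). The eigenvalues sum to 10, which equals trace(L) = 2|E|.

x^6 - 10x^5 + 36x^4 - 56x^3 + 35x^2 - 6x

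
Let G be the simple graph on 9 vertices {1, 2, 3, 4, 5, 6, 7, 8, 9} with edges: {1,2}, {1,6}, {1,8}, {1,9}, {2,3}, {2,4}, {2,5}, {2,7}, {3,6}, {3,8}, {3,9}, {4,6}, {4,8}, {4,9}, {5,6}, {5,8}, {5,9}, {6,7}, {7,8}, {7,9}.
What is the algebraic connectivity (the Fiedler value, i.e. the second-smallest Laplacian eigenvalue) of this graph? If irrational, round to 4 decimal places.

4

Each diagonal entry of L is the vertex degree and each off-diagonal entry is -1 where an edge is present, 0 otherwise; in the order [1, 2, 3, 4, 5, 6, 7, 8, 9] the diagonal is [4, 5, 4, 4, 4, 5, 4, 5, 5]. The smallest Laplacian eigenvalue is always 0. The next one, lambda_2 = 4, measures how hard the graph is to disconnect: larger values mean better connectivity. By the matrix-tree theorem the graph has (1/9) * product of the nonzero eigenvalues = 32000 spanning trees.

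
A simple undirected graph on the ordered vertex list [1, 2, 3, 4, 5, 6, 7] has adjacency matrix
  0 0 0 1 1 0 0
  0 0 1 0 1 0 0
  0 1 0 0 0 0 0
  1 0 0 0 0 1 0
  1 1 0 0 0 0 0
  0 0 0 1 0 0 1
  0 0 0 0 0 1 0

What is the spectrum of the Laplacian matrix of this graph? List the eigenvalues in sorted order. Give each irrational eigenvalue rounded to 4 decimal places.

[0, 0.1981, 0.7530, 1.5550, 2.4450, 3.2470, 3.8019]

With the vertex order [1, 2, 3, 4, 5, 6, 7], the degrees are [2, 2, 1, 2, 2, 2, 1], giving D = diag(2, 2, 1, 2, 2, 2, 1) and L = D - A. Since every row of L sums to 0, the all-ones vector is in the kernel and 0 is an eigenvalue. The largest eigenvalue, 3.8019, is at most the vertex count 7.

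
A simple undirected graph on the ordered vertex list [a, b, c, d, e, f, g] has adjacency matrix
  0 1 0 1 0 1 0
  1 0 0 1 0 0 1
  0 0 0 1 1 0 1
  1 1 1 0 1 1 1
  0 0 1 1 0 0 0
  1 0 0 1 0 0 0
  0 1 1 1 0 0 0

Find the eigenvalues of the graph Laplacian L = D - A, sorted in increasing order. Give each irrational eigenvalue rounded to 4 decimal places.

Reading degrees in the order [a, b, c, d, e, f, g] gives [3, 3, 3, 6, 2, 2, 3]; set D = diag(3, 3, 3, 6, 2, 2, 3) and form L = D - A. Since every row of L sums to 0, the all-ones vector is in the kernel and 0 is an eigenvalue. The single zero eigenvalue shows the graph is connected. By the matrix-tree theorem the graph has (1/7) * product of the nonzero eigenvalues = 144 spanning trees. There is one zero in the spectrum, matching the 1 component.

[0, 1.2679, 2, 3, 4, 4.7321, 7]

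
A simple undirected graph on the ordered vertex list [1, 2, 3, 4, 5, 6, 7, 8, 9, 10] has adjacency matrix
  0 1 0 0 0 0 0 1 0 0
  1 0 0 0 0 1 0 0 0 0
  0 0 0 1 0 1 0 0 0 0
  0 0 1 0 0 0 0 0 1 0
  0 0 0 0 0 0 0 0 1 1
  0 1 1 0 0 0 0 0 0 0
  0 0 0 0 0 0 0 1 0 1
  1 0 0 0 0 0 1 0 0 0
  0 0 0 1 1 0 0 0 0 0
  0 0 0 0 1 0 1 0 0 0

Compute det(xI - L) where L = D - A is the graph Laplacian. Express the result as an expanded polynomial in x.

x^10 - 20x^9 + 170x^8 - 800x^7 + 2275x^6 - 4004x^5 + 4290x^4 - 2640x^3 + 825x^2 - 100x

Each diagonal entry of L is the vertex degree and each off-diagonal entry is -1 where an edge is present, 0 otherwise; in the order [1, 2, 3, 4, 5, 6, 7, 8, 9, 10] the diagonal is [2, 2, 2, 2, 2, 2, 2, 2, 2, 2]. L has integer entries, so p(x) = det(xI - L) has integer coefficients. Expanding the determinant yields x^10 - 20x^9 + 170x^8 - 800x^7 + 2275x^6 - 4004x^5 + 4290x^4 - 2640x^3 + 825x^2 - 100x. The coefficient of x^9 equals -trace(L) = -20, matching the sum of degrees. The eigenvalues sum to 20, which equals trace(L) = 2|E|. The largest eigenvalue, 4, is at most the vertex count 10.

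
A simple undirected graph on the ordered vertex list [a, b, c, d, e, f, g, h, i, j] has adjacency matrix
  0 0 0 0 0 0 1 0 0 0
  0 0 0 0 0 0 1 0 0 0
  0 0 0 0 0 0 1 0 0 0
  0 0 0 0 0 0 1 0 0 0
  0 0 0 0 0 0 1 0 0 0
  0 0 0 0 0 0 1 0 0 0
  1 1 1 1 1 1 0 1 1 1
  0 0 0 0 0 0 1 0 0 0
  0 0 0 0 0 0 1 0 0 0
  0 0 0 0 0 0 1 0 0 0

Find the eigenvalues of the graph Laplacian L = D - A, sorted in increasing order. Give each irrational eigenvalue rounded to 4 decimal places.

[0, 1, 1, 1, 1, 1, 1, 1, 1, 10]

Reading degrees in the order [a, b, c, d, e, f, g, h, i, j] gives [1, 1, 1, 1, 1, 1, 9, 1, 1, 1]; set D = diag(1, 1, 1, 1, 1, 1, 9, 1, 1, 1) and form L = D - A. L is symmetric positive semidefinite, so every eigenvalue is real and nonnegative. By the matrix-tree theorem the graph has (1/10) * product of the nonzero eigenvalues = 1 spanning tree.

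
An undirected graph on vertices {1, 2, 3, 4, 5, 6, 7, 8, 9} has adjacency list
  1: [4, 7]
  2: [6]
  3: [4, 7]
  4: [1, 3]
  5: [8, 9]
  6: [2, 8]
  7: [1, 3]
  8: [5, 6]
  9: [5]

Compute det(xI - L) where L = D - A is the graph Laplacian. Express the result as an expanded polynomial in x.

x^9 - 16x^8 + 105x^7 - 364x^6 + 713x^5 - 776x^4 + 420x^3 - 80x^2

Reading degrees in the order [1, 2, 3, 4, 5, 6, 7, 8, 9] gives [2, 1, 2, 2, 2, 2, 2, 2, 1]; set D = diag(2, 1, 2, 2, 2, 2, 2, 2, 1) and form L = D - A. L has integer entries, so p(x) = det(xI - L) has integer coefficients. Expanding the determinant yields x^9 - 16x^8 + 105x^7 - 364x^6 + 713x^5 - 776x^4 + 420x^3 - 80x^2. Since p(0) = det(-L) = 0, x divides p(x).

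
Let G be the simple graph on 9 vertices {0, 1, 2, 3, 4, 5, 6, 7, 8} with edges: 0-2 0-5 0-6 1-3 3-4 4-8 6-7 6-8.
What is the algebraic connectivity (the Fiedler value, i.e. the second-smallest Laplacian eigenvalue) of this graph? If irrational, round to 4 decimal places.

0.1627

With the vertex order [0, 1, 2, 3, 4, 5, 6, 7, 8], the degrees are [3, 1, 1, 2, 2, 1, 3, 1, 2], giving D = diag(3, 1, 1, 2, 2, 1, 3, 1, 2) and L = D - A. The smallest Laplacian eigenvalue is always 0. The next one, lambda_2 = 0.1627, measures how hard the graph is to disconnect: larger values mean better connectivity. There is one zero in the spectrum, matching the 1 component.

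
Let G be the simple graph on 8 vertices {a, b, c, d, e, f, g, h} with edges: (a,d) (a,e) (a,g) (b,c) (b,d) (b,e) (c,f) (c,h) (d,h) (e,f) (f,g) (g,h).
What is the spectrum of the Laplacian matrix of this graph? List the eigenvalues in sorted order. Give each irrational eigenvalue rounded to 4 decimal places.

[0, 2, 2, 2, 4, 4, 4, 6]

With the vertex order [a, b, c, d, e, f, g, h], the degrees are [3, 3, 3, 3, 3, 3, 3, 3], giving D = diag(3, 3, 3, 3, 3, 3, 3, 3) and L = D - A. L is symmetric positive semidefinite, so every eigenvalue is real and nonnegative. The single zero eigenvalue shows the graph is connected. The eigenvalues sum to 24, which equals trace(L) = 2|E|.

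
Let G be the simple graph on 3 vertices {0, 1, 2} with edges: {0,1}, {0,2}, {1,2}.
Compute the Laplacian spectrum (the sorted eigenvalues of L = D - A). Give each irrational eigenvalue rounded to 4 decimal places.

[0, 3, 3]

Reading degrees in the order [0, 1, 2] gives [2, 2, 2]; set D = diag(2, 2, 2) and form L = D - A. Since every row of L sums to 0, the all-ones vector is in the kernel and 0 is an eigenvalue.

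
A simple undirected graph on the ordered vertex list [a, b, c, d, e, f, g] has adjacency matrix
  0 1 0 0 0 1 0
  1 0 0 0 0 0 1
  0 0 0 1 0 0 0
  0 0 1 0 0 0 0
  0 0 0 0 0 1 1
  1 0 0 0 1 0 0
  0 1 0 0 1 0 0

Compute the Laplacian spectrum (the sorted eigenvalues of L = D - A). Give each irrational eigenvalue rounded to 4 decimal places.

With the vertex order [a, b, c, d, e, f, g], the degrees are [2, 2, 1, 1, 2, 2, 2], giving D = diag(2, 2, 1, 1, 2, 2, 2) and L = D - A. The multiplicity of 0 as a Laplacian eigenvalue equals the number of connected components. The 2 zero eigenvalues correspond to the 2 connected components. The eigenvalues sum to 12, which equals trace(L) = 2|E|.

[0, 0, 1.3820, 1.3820, 2, 3.6180, 3.6180]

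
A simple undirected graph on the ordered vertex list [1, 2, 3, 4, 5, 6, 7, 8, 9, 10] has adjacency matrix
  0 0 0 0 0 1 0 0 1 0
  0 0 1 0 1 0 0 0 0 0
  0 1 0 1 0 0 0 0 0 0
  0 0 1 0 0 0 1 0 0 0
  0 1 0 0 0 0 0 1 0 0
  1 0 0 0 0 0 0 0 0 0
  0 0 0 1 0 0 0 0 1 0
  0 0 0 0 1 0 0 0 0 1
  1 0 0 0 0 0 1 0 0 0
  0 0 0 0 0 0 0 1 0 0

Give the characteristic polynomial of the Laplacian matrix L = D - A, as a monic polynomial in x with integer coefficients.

With the vertex order [1, 2, 3, 4, 5, 6, 7, 8, 9, 10], the degrees are [2, 2, 2, 2, 2, 1, 2, 2, 2, 1], giving D = diag(2, 2, 2, 2, 2, 1, 2, 2, 2, 1) and L = D - A. L has integer entries, so p(x) = det(xI - L) has integer coefficients. Expanding the determinant yields x^10 - 18x^9 + 136x^8 - 560x^7 + 1365x^6 - 2002x^5 + 1716x^4 - 792x^3 + 165x^2 - 10x. The constant term is 0 because L is singular (the all-ones vector lies in its kernel). The largest eigenvalue, 3.9021, is at most the vertex count 10. There is one zero in the spectrum, matching the 1 component.

x^10 - 18x^9 + 136x^8 - 560x^7 + 1365x^6 - 2002x^5 + 1716x^4 - 792x^3 + 165x^2 - 10x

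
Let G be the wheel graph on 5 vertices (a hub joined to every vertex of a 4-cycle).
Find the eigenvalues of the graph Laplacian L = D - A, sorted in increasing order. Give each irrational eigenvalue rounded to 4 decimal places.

[0, 3, 3, 5, 5]

The graph has 5 vertices and degree multiset [4, 3, 3, 3, 3]; D is the diagonal matrix of degrees and L = D - A. The multiplicity of 0 as a Laplacian eigenvalue equals the number of connected components. The single zero eigenvalue shows the graph is connected.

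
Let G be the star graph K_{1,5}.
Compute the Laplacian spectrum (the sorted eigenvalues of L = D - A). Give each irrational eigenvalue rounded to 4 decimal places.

The graph has 6 vertices and degree multiset [5, 1, 1, 1, 1, 1]; D is the diagonal matrix of degrees and L = D - A. The multiplicity of 0 as a Laplacian eigenvalue equals the number of connected components. The largest eigenvalue, 6, is at most the vertex count 6.

[0, 1, 1, 1, 1, 6]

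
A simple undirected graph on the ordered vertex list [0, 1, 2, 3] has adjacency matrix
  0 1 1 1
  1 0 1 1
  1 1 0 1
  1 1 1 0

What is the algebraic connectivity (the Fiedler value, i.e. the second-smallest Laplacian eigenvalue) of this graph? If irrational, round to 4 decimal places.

4

With the vertex order [0, 1, 2, 3], the degrees are [3, 3, 3, 3], giving D = diag(3, 3, 3, 3) and L = D - A. The sorted Laplacian eigenvalues are [0, 4, 4, 4]; the algebraic connectivity is the second entry, 4.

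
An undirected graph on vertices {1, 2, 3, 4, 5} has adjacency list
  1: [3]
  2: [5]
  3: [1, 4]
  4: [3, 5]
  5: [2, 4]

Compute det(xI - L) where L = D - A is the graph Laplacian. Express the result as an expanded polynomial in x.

With the vertex order [1, 2, 3, 4, 5], the degrees are [1, 1, 2, 2, 2], giving D = diag(1, 1, 2, 2, 2) and L = D - A. Computing det(xI - L) by cofactor expansion (or equivalently via sum-over-permutations) gives x^5 - 8x^4 + 21x^3 - 20x^2 + 5x. The coefficient of x^4 equals -trace(L) = -8, matching the sum of degrees. By the matrix-tree theorem the graph has (1/5) * product of the nonzero eigenvalues = 1 spanning tree.

x^5 - 8x^4 + 21x^3 - 20x^2 + 5x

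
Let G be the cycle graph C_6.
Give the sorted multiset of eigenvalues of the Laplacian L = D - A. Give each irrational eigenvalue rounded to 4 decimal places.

[0, 1, 1, 3, 3, 4]

The graph has 6 vertices and degree multiset [2, 2, 2, 2, 2, 2]; D is the diagonal matrix of degrees and L = D - A. The multiplicity of 0 as a Laplacian eigenvalue equals the number of connected components. The single zero eigenvalue shows the graph is connected. The eigenvalues sum to 12, which equals trace(L) = 2|E|. The largest eigenvalue, 4, is at most the vertex count 6.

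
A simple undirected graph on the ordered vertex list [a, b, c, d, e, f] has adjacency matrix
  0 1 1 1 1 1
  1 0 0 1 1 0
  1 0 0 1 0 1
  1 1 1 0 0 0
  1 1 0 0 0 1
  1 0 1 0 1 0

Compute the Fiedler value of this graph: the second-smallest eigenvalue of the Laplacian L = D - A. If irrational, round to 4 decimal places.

Reading degrees in the order [a, b, c, d, e, f] gives [5, 3, 3, 3, 3, 3]; set D = diag(5, 3, 3, 3, 3, 3) and form L = D - A. The smallest Laplacian eigenvalue is always 0. The next one, lambda_2 = 2.3820, measures how hard the graph is to disconnect: larger values mean better connectivity. There is one zero in the spectrum, matching the 1 component. By the matrix-tree theorem the graph has (1/6) * product of the nonzero eigenvalues = 121 spanning trees.

2.3820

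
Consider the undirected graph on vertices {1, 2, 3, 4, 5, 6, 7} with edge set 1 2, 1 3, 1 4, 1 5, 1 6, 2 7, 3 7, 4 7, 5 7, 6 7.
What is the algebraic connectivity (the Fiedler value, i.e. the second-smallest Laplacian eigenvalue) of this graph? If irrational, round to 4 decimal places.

2

With the vertex order [1, 2, 3, 4, 5, 6, 7], the degrees are [5, 2, 2, 2, 2, 2, 5], giving D = diag(5, 2, 2, 2, 2, 2, 5) and L = D - A. The sorted Laplacian eigenvalues are [0, 2, 2, 2, 2, 5, 7]; the algebraic connectivity is the second entry, 2. By the matrix-tree theorem the graph has (1/7) * product of the nonzero eigenvalues = 80 spanning trees.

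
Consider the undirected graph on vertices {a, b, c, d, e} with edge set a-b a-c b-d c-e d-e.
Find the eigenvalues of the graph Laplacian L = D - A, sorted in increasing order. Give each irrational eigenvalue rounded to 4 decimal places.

[0, 1.3820, 1.3820, 3.6180, 3.6180]

Reading degrees in the order [a, b, c, d, e] gives [2, 2, 2, 2, 2]; set D = diag(2, 2, 2, 2, 2) and form L = D - A. Diagonalising L (or applying a numerical eigensolver to the 5x5 matrix) gives the spectrum above. There is one zero in the spectrum, matching the 1 component.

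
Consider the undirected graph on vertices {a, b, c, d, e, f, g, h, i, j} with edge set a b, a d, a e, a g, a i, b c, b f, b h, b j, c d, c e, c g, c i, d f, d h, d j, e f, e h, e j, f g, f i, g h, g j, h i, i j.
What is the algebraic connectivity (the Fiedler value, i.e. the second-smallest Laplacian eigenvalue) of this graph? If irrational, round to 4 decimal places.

With the vertex order [a, b, c, d, e, f, g, h, i, j], the degrees are [5, 5, 5, 5, 5, 5, 5, 5, 5, 5], giving D = diag(5, 5, 5, 5, 5, 5, 5, 5, 5, 5) and L = D - A. The sorted Laplacian eigenvalues are [0, 5, 5, 5, 5, 5, 5, 5, 5, 10]; the algebraic connectivity is the second entry, 5.

5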